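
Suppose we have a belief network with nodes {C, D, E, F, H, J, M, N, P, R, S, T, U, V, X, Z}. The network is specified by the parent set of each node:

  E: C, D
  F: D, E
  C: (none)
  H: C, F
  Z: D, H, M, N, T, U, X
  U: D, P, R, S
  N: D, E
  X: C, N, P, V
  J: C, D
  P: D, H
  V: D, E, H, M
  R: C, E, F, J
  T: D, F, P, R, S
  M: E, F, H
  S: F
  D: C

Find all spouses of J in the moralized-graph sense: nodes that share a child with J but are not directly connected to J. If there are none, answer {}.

Children of J: R.
  R's other parents are C, E, F.
Excluding nodes already adjacent to J (C, D, R), the co-parent-only contribution is {E, F}.

{E, F}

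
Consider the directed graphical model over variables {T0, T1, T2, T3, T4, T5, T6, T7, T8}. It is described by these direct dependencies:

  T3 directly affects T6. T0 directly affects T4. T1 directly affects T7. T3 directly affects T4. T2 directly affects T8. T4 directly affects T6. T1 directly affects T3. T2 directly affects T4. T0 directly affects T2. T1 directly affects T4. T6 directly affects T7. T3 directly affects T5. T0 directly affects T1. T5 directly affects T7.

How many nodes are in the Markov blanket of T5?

4

The Markov blanket of a node is its parents, its children, and the other parents of its children.
T5's parents: T3.
Children of T5: T7.
Co-parents of T5 (other parents of its children):
  T7's other parents are T1, T6.
MB(T5) = {T1, T3, T6, T7}, which has 4 nodes.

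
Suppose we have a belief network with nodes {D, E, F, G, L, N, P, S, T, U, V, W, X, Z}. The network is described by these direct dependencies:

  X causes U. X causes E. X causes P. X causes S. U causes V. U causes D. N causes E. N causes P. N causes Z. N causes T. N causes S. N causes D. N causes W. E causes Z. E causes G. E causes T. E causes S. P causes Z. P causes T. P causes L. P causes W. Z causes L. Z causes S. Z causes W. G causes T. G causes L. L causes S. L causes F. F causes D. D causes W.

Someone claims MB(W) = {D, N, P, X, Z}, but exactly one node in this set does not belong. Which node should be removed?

X

W's parents: D, N, P, Z.
Ch(W) = {}.
With no children, W has no spouses; the co-parent set is empty.
MB(W) = {D, N, P, Z}.
X is neither a parent, child, nor co-parent of W, so it does not belong.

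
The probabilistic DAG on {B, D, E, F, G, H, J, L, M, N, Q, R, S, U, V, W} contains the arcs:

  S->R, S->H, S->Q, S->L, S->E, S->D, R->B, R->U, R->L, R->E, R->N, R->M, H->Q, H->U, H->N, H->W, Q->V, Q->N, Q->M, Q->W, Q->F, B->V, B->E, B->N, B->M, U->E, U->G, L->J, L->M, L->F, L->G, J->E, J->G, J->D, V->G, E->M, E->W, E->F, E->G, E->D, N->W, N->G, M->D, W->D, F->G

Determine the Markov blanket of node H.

Recall MB(v) = parents ∪ children ∪ spouses, where spouses are the other parents of v's children.
H has parent S.
H has children N, Q, U, W.
Other parents of H's children:
  parents(Q) \ {H} = {S}.
  U's other parent is R.
  parents(N) \ {H} = {B, Q, R}.
  parents(W) \ {H} = {E, N, Q}.
Union: {S} ∪ {N, Q, U, W} ∪ {B, E, N, Q, R, S} = {B, E, N, Q, R, S, U, W}.

{B, E, N, Q, R, S, U, W}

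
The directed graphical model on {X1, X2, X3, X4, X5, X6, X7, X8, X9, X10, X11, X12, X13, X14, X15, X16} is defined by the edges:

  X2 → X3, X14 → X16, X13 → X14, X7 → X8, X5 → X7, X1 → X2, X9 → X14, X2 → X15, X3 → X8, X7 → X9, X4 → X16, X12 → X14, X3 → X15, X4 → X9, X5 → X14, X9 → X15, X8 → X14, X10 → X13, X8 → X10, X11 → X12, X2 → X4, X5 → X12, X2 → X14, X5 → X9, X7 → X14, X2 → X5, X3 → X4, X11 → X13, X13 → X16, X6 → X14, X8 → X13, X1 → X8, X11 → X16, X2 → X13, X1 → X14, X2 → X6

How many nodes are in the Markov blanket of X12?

Recall MB(v) = parents ∪ children ∪ spouses, where spouses are the other parents of v's children.
X12 has parents X5, X11.
Ch(X12) = {X14}.
Co-parents of X12 (other parents of its children):
  X14: X1, X2, X5, X6, X7, X8, X9, X13
MB(X12) = {X1, X2, X5, X6, X7, X8, X9, X11, X13, X14}, which has 10 nodes.

10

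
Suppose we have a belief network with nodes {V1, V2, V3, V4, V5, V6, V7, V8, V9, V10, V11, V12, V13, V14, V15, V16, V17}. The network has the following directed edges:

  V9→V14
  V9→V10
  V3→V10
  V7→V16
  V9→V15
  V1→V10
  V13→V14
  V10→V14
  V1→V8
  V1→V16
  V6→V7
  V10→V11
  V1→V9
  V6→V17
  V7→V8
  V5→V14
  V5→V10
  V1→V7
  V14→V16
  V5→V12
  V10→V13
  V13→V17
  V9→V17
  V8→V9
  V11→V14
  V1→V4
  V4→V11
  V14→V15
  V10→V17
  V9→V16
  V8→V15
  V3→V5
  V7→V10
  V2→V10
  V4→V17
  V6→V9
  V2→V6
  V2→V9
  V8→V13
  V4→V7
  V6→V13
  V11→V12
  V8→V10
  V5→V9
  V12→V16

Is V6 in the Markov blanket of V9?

Yes

V6 is a parent of V9.
So V6 ∈ MB(V9).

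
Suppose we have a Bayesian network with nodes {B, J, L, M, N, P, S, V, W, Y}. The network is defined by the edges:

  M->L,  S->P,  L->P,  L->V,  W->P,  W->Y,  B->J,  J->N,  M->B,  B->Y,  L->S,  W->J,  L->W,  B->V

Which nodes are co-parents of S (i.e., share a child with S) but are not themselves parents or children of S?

{W}

Children of S: P.
  parents(P) \ {S} = {L, W}.
Excluding nodes already adjacent to S (L, P), the co-parent-only contribution is {W}.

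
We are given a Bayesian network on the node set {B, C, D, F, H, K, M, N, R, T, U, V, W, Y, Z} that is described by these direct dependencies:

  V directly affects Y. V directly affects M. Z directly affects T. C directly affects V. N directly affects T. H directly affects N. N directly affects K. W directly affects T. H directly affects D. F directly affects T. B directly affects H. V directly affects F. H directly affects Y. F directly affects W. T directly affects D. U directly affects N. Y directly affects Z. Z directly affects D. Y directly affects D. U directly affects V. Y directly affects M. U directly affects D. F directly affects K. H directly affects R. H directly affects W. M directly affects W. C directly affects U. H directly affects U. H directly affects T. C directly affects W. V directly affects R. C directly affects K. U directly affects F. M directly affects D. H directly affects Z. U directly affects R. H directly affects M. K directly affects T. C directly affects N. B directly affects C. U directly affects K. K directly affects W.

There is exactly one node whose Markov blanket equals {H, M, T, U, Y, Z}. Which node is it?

D

The target node must have every member of {H, M, T, U, Y, Z} as a parent, child, or co-parent, and no others.
Parents of D: H, M, T, U, Y, Z; children: none; co-parents: none.
These exactly cover the given set, so the node is D.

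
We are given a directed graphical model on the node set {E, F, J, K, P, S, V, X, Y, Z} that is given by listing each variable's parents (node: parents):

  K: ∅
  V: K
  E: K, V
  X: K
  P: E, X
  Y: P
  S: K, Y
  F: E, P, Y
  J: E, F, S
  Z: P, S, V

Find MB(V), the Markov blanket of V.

{E, K, P, S, Z}

Parents of V: K.
V's children: E, Z.
For each child, the remaining parents (spouses of V):
  E also has parent K.
  Z's other parents are P, S.
Union: {K} ∪ {E, Z} ∪ {K, P, S} = {E, K, P, S, Z}.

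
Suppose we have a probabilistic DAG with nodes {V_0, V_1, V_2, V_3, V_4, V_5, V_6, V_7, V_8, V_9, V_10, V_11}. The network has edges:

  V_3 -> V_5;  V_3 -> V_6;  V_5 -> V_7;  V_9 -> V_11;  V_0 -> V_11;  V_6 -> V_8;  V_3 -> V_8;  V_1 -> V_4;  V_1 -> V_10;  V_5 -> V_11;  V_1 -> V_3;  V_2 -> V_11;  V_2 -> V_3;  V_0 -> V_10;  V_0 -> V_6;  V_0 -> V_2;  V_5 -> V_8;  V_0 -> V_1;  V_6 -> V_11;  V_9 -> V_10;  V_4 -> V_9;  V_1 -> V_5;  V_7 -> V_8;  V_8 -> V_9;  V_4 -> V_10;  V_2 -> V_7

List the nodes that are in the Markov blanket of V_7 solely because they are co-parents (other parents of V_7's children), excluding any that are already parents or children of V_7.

{V_3, V_6}

Children of V_7: V_8.
  V_8's other parents are V_3, V_5, V_6.
Excluding nodes already adjacent to V_7 (V_2, V_5, V_8), the co-parent-only contribution is {V_3, V_6}.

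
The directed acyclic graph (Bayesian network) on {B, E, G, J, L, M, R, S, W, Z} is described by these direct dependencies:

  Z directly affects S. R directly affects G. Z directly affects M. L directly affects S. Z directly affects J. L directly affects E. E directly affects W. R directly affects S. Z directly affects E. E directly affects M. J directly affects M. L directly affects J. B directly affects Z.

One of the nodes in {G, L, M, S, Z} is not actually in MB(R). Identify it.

M

Recall MB(v) = parents ∪ children ∪ spouses, where spouses are the other parents of v's children.
R's parents: none.
Ch(R) = {G, S}.
Co-parents of R (other parents of its children):
  S's other parents are L, Z.
  G: no additional parents.
MB(R) = {G, L, S, Z}.
M is neither a parent, child, nor co-parent of R, so it does not belong.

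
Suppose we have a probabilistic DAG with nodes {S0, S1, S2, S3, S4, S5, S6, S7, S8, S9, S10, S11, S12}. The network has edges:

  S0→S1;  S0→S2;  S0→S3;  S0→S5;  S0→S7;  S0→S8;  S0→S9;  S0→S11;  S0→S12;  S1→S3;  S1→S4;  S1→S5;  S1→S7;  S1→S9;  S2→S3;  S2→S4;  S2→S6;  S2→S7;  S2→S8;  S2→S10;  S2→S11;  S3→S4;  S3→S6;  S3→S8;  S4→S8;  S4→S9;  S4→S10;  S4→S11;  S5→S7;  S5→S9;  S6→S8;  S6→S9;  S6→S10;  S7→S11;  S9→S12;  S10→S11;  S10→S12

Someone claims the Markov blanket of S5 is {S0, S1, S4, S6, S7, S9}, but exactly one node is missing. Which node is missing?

Children of S5: S7, S9.
Parents of S5: S0, S1.
Parents of each child, excluding S5:
  parents(S7) \ {S5} = {S0, S1, S2}.
  S9 also has parents S0, S1, S4, S6.
MB(S5) = {S0, S1, S2, S4, S6, S7, S9}.
Comparing with the claimed set, S2 is missing.

S2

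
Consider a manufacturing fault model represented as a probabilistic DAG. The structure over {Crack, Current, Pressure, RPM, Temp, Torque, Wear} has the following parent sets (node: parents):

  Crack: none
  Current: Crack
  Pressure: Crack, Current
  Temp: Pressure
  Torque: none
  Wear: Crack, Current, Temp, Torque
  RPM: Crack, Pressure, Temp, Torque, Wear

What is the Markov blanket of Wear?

Pa(Wear) = {Crack, Current, Temp, Torque}.
Children of Wear: RPM.
Co-parents of Wear (other parents of its children):
  parents(RPM) \ {Wear} = {Crack, Pressure, Temp, Torque}.
MB(Wear) = {Crack, Current, Pressure, RPM, Temp, Torque}.

{Crack, Current, Pressure, RPM, Temp, Torque}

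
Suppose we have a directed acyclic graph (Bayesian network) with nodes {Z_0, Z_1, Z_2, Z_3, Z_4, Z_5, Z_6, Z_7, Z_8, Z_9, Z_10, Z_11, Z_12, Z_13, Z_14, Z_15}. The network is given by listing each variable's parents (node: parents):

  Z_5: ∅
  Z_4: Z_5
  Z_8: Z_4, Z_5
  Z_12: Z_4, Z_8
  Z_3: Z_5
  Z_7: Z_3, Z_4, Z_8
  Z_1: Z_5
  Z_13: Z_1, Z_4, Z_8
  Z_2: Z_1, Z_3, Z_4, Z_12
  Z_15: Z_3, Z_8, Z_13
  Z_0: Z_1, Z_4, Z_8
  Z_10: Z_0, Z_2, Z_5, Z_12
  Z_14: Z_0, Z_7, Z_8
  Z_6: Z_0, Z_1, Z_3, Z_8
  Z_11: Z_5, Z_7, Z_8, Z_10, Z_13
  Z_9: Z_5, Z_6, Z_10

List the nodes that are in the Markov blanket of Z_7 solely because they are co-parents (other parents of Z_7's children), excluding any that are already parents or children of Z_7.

Children of Z_7: Z_11, Z_14.
  Z_14: Z_0, Z_8
  Z_11: Z_5, Z_8, Z_10, Z_13
Excluding nodes already adjacent to Z_7 (Z_3, Z_4, Z_8, Z_11, Z_14), the co-parent-only contribution is {Z_0, Z_5, Z_10, Z_13}.

{Z_0, Z_5, Z_10, Z_13}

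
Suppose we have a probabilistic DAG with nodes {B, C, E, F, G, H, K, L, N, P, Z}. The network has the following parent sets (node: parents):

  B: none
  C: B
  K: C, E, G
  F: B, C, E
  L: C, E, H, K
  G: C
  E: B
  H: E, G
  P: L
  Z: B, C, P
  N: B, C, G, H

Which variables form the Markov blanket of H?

{B, C, E, G, K, L, N}

The Markov blanket of a node is its parents, its children, and the other parents of its children.
Parents of H: E, G.
Ch(H) = {L, N}.
For each child, the remaining parents (spouses of H):
  L also has parents C, E, K.
  parents(N) \ {H} = {B, C, G}.
MB(H) = {B, C, E, G, K, L, N}.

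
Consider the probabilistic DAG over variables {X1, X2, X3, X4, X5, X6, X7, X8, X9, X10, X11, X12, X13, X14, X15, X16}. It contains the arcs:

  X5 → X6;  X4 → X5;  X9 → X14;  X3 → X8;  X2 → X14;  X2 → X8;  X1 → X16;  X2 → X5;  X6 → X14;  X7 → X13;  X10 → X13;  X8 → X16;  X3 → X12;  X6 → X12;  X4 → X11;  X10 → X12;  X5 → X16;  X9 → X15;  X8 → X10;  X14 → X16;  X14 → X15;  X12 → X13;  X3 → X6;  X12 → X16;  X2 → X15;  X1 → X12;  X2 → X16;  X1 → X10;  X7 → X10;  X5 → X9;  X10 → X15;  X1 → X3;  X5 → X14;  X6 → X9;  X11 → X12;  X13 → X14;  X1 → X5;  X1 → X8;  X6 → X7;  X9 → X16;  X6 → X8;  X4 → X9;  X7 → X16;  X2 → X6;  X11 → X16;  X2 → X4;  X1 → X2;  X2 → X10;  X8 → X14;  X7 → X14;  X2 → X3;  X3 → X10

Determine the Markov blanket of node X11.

By definition, MB(X11) is built from X11's parents, X11's children, and the co-parents of X11.
X11's parents: X4.
Ch(X11) = {X12, X16}.
Parents of each child, excluding X11:
  X12's other parents are X1, X3, X6, X10.
  parents(X16) \ {X11} = {X1, X2, X5, X7, X8, X9, X12, X14}.
So the Markov blanket of X11 is {X1, X2, X3, X4, X5, X6, X7, X8, X9, X10, X12, X14, X16}.

{X1, X2, X3, X4, X5, X6, X7, X8, X9, X10, X12, X14, X16}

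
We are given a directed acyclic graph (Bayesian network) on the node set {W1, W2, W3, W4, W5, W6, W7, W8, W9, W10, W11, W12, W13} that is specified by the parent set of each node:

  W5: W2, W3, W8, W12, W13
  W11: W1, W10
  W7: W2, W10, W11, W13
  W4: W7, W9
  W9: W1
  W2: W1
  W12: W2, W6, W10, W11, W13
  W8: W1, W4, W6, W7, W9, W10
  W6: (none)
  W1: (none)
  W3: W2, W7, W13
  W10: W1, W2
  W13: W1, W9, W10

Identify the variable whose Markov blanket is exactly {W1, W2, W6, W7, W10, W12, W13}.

W11

The target node must have every member of {W1, W2, W6, W7, W10, W12, W13} as a parent, child, or co-parent, and no others.
Parents of W11: W1, W10; children: W7, W12; co-parents: W2, W6, W10, W13.
These exactly cover the given set, so the node is W11.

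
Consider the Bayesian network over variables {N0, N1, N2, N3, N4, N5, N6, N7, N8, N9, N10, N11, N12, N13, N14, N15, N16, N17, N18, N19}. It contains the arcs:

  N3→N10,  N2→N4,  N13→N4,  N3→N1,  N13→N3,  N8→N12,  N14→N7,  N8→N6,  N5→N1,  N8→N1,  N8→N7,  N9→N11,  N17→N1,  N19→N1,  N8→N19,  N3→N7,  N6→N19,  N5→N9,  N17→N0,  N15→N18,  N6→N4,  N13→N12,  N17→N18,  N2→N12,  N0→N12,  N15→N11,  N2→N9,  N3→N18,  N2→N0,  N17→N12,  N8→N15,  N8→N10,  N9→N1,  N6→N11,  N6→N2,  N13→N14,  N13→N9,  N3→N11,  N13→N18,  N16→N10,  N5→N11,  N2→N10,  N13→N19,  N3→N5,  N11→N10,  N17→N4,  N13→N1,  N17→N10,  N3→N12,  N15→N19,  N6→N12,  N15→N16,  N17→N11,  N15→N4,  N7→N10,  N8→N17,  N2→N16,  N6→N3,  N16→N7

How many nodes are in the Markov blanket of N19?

9

N19 has parents N6, N8, N13, N15.
N19's children: N1.
For each child, the remaining parents (spouses of N19):
  N1 also has parents N3, N5, N8, N9, N13, N17.
MB(N19) = {N1, N3, N5, N6, N8, N9, N13, N15, N17}, which has 9 nodes.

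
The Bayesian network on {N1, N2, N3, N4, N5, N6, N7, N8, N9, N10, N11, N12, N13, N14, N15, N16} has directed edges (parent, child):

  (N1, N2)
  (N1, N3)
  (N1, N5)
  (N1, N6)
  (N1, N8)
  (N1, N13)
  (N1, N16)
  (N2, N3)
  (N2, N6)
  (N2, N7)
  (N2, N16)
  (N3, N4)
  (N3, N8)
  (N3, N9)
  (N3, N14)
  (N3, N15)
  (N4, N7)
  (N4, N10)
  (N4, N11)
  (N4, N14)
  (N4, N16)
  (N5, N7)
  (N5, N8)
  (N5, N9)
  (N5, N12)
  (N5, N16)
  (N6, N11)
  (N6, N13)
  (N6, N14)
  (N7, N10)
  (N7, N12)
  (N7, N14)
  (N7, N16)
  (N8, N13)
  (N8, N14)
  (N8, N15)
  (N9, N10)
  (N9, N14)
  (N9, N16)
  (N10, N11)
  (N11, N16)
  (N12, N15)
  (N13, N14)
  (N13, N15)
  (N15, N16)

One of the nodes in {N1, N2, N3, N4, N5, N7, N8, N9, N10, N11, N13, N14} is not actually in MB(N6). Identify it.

N5

By definition, MB(N6) is built from N6's parents, N6's children, and the co-parents of N6.
N6 has children N11, N13, N14.
Parents of N6: N1, N2.
Co-parents of N6 (other parents of its children):
  N11 also has parents N4, N10.
  parents(N13) \ {N6} = {N1, N8}.
  N14's other parents are N3, N4, N7, N8, N9, N13.
MB(N6) = {N1, N2, N3, N4, N7, N8, N9, N10, N11, N13, N14}.
N5 is neither a parent, child, nor co-parent of N6, so it does not belong.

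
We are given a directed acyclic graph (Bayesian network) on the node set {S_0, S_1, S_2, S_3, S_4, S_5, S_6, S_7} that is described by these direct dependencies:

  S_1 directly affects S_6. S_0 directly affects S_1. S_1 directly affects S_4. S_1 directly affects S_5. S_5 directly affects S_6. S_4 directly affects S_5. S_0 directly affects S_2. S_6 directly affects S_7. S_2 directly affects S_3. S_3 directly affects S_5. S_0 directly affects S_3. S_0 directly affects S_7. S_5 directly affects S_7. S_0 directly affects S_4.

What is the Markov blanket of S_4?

{S_0, S_1, S_3, S_5}

The Markov blanket of a node is its parents, its children, and the other parents of its children.
S_4 has child S_5.
Pa(S_4) = {S_0, S_1}.
For each child, the remaining parents (spouses of S_4):
  S_5 also has parents S_1, S_3.
MB(S_4) = {S_0, S_1, S_3, S_5}.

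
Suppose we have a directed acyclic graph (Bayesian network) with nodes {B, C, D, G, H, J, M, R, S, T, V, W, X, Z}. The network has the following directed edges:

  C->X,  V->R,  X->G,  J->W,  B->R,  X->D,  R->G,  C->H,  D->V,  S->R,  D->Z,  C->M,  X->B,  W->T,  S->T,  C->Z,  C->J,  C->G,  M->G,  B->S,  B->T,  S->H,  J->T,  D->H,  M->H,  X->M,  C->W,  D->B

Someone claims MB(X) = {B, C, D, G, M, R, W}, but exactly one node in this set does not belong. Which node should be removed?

By definition, MB(X) is built from X's parents, X's children, and the co-parents of X.
Pa(X) = {C}.
Children of X: B, D, G, M.
For each child, the remaining parents (spouses of X):
  D has no other parent.
  parents(B) \ {X} = {D}.
  parents(M) \ {X} = {C}.
  G also has parents C, M, R.
MB(X) = {B, C, D, G, M, R}.
W is neither a parent, child, nor co-parent of X, so it does not belong.

W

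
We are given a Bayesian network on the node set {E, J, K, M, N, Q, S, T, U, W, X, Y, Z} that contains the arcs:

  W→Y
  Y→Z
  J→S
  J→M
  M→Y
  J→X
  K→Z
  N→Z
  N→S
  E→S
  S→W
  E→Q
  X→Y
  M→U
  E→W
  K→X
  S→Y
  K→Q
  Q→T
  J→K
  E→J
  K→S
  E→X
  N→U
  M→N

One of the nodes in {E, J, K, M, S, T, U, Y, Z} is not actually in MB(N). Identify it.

T

Recall MB(v) = parents ∪ children ∪ spouses, where spouses are the other parents of v's children.
N's children: S, U, Z.
Parents of N: M.
Parents of each child, excluding N:
  S also has parents E, J, K.
  U's other parent is M.
  Z also has parents K, Y.
MB(N) = {E, J, K, M, S, U, Y, Z}.
T is neither a parent, child, nor co-parent of N, so it does not belong.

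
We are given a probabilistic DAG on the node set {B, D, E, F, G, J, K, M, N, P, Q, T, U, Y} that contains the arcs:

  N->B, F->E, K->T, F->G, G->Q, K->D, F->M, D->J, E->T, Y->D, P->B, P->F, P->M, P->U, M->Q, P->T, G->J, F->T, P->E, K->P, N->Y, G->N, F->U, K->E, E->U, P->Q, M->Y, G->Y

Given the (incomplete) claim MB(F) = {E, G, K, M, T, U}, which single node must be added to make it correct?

P

By definition, MB(F) is built from F's parents, F's children, and the co-parents of F.
F's children: E, G, M, T, U.
F's parents: P.
Parents of each child, excluding F:
  E: K, P
  M: P
  G: —
  U: E, P
  T: E, K, P
MB(F) = {E, G, K, M, P, T, U}.
Comparing with the claimed set, P is missing.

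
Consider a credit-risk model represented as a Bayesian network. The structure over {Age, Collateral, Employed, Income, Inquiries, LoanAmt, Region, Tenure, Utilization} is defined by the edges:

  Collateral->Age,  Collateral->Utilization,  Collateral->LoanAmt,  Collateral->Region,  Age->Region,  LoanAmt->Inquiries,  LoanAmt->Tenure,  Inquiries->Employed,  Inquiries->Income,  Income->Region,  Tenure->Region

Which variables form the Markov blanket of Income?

{Age, Collateral, Inquiries, Region, Tenure}

Recall MB(v) = parents ∪ children ∪ spouses, where spouses are the other parents of v's children.
Income has parent Inquiries.
Ch(Income) = {Region}.
Other parents of Income's children:
  Region: Age, Collateral, Tenure
Union: {Inquiries} ∪ {Region} ∪ {Age, Collateral, Tenure} = {Age, Collateral, Inquiries, Region, Tenure}.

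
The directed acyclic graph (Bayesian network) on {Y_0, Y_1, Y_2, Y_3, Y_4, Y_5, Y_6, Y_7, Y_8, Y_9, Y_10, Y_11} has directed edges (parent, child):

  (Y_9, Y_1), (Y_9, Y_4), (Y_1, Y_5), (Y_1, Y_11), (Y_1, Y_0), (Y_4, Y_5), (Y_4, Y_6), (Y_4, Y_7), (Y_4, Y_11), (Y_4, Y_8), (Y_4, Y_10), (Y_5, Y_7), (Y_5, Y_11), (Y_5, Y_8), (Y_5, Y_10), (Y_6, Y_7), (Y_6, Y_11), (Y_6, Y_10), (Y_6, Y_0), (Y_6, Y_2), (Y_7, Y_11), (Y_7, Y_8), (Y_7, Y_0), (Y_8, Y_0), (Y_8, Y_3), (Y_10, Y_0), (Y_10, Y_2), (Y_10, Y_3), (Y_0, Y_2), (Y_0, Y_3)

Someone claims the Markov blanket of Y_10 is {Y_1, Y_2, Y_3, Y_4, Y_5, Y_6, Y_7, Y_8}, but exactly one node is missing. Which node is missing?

Y_0

A node's Markov blanket = Pa ∪ Ch ∪ (parents of Ch other than the node itself).
Pa(Y_10) = {Y_4, Y_5, Y_6}.
Ch(Y_10) = {Y_0, Y_2, Y_3}.
Other parents of Y_10's children:
  Y_0: Y_1, Y_6, Y_7, Y_8
  Y_2: Y_0, Y_6
  Y_3: Y_0, Y_8
MB(Y_10) = {Y_0, Y_1, Y_2, Y_3, Y_4, Y_5, Y_6, Y_7, Y_8}.
Comparing with the claimed set, Y_0 is missing.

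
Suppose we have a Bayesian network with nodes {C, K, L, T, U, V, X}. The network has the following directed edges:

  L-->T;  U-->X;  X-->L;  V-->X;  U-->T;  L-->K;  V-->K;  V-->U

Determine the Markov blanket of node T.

A node's Markov blanket = Pa ∪ Ch ∪ (parents of Ch other than the node itself).
Parents of T: L, U.
Children of T: none.
With no children, T has no spouses; the co-parent set is empty.
Union: {L, U} ∪ {} ∪ {} = {L, U}.

{L, U}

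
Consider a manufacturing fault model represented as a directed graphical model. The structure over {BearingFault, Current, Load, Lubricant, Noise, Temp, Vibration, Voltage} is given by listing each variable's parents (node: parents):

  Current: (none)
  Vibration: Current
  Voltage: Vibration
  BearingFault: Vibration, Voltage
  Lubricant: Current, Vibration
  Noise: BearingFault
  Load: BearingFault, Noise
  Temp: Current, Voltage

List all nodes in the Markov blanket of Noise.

Noise has child Load.
Pa(Noise) = {BearingFault}.
Other parents of Noise's children:
  Load's other parent is BearingFault.
Taking the union gives {BearingFault, Load}.

{BearingFault, Load}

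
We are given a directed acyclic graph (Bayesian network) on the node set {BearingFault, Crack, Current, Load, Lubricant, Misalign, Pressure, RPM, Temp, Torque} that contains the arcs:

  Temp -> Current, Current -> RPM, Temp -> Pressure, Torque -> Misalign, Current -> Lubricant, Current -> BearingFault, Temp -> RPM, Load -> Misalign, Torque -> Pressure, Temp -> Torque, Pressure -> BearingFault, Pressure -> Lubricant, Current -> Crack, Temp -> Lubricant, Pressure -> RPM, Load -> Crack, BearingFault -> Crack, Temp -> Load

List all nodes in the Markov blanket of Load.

By definition, MB(Load) is built from Load's parents, Load's children, and the co-parents of Load.
Pa(Load) = {Temp}.
Ch(Load) = {Crack, Misalign}.
For each child, the remaining parents (spouses of Load):
  Misalign: Torque
  Crack: BearingFault, Current
So the Markov blanket of Load is {BearingFault, Crack, Current, Misalign, Temp, Torque}.

{BearingFault, Crack, Current, Misalign, Temp, Torque}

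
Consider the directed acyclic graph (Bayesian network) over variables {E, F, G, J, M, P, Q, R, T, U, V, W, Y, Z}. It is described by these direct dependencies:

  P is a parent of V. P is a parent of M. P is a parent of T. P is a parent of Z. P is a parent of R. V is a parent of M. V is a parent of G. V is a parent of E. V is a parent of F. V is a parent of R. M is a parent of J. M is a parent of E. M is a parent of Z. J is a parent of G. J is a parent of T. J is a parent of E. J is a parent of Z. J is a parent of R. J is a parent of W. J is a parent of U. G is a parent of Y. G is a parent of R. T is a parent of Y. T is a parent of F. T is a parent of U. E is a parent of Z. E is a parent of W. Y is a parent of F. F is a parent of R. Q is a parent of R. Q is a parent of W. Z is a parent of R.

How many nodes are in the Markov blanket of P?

10

A node's Markov blanket = Pa ∪ Ch ∪ (parents of Ch other than the node itself).
Parents of P: none.
Ch(P) = {M, R, T, V, Z}.
Co-parents of P (other parents of its children):
  V: no additional parents.
  M also has parent V.
  parents(T) \ {P} = {J}.
  parents(Z) \ {P} = {E, J, M}.
  R's other parents are F, G, J, Q, V, Z.
MB(P) = {E, F, G, J, M, Q, R, T, V, Z}, which has 10 nodes.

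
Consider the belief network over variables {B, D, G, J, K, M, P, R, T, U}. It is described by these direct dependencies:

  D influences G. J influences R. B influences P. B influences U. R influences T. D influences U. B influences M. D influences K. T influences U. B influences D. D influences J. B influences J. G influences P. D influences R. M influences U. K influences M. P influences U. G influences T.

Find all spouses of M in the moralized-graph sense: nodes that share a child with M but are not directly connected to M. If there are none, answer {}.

Children of M: U.
  parents(U) \ {M} = {B, D, P, T}.
Excluding nodes already adjacent to M (B, K, U), the co-parent-only contribution is {D, P, T}.

{D, P, T}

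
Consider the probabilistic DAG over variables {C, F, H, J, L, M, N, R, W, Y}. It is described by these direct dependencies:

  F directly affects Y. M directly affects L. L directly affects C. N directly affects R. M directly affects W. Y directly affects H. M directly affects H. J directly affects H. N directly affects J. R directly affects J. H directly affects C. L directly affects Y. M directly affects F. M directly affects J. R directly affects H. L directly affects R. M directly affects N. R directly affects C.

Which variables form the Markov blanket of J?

{H, M, N, R, Y}

The Markov blanket of a node is its parents, its children, and the other parents of its children.
J's parents: M, N, R.
J's children: H.
Co-parents of J (other parents of its children):
  H also has parents M, R, Y.
Taking the union gives {H, M, N, R, Y}.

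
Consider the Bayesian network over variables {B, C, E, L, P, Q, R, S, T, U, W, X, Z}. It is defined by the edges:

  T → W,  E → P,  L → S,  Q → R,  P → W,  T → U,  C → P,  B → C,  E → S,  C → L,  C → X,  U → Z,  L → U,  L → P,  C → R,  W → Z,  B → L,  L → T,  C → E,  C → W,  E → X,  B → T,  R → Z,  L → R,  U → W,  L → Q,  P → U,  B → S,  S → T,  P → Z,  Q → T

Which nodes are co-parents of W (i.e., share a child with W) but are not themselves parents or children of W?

{R}

Children of W: Z.
  Z: P, R, U
Excluding nodes already adjacent to W (C, P, T, U, Z), the co-parent-only contribution is {R}.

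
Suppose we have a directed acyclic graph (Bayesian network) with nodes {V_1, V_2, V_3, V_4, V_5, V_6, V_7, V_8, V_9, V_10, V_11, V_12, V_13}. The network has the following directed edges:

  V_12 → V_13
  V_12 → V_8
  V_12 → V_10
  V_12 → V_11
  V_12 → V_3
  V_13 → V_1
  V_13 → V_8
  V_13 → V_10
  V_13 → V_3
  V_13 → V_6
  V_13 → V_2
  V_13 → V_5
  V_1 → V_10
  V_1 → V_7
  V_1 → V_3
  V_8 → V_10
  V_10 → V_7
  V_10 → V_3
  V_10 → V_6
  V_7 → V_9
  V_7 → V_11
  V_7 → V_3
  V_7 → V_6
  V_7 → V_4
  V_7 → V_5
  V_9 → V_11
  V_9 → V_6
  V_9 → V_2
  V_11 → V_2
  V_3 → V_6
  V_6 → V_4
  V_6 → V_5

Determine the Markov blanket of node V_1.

{V_3, V_7, V_8, V_10, V_12, V_13}

By definition, MB(V_1) is built from V_1's parents, V_1's children, and the co-parents of V_1.
V_1 has parent V_13.
V_1 has children V_3, V_7, V_10.
Co-parents of V_1 (other parents of its children):
  parents(V_10) \ {V_1} = {V_8, V_12, V_13}.
  V_7 also has parent V_10.
  V_3 also has parents V_7, V_10, V_12, V_13.
So the Markov blanket of V_1 is {V_3, V_7, V_8, V_10, V_12, V_13}.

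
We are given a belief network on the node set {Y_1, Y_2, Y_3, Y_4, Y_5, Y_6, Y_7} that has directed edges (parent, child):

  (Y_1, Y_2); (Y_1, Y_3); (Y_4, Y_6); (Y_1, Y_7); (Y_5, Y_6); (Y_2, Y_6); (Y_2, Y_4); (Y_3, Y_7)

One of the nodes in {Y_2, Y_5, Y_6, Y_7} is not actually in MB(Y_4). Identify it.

Y_7

Pa(Y_4) = {Y_2}.
Y_4 has child Y_6.
For each child, the remaining parents (spouses of Y_4):
  parents(Y_6) \ {Y_4} = {Y_2, Y_5}.
MB(Y_4) = {Y_2, Y_5, Y_6}.
Y_7 is neither a parent, child, nor co-parent of Y_4, so it does not belong.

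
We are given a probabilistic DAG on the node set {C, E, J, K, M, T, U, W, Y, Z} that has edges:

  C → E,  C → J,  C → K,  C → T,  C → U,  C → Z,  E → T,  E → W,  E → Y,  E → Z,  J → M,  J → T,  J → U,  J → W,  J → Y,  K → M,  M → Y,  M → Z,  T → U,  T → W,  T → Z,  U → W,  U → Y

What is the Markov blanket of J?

{C, E, K, M, T, U, W, Y}

Recall MB(v) = parents ∪ children ∪ spouses, where spouses are the other parents of v's children.
Pa(J) = {C}.
J's children: M, T, U, W, Y.
Other parents of J's children:
  M also has parent K.
  parents(T) \ {J} = {C, E}.
  U also has parents C, T.
  W also has parents E, T, U.
  Y also has parents E, M, U.
MB(J) = {C, E, K, M, T, U, W, Y}.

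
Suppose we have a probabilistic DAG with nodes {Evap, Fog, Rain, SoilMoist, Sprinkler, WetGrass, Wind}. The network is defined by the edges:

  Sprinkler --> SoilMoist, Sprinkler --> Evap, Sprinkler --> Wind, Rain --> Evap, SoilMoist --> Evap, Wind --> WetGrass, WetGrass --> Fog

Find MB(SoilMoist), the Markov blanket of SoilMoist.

The Markov blanket of a node is its parents, its children, and the other parents of its children.
SoilMoist has parent Sprinkler.
SoilMoist has child Evap.
Co-parents of SoilMoist (other parents of its children):
  Evap: Rain, Sprinkler
Taking the union gives {Evap, Rain, Sprinkler}.

{Evap, Rain, Sprinkler}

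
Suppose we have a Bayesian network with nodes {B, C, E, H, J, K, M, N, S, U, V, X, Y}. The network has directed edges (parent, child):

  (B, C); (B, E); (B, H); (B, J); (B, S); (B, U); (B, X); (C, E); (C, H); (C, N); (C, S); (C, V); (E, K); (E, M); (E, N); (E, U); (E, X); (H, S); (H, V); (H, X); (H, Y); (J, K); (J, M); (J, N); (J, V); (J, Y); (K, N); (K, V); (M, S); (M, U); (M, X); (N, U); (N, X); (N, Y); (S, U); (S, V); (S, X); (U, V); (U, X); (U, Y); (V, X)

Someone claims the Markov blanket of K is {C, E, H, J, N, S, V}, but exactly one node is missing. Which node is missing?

U

K has parents E, J.
Children of K: N, V.
Other parents of K's children:
  parents(N) \ {K} = {C, E, J}.
  parents(V) \ {K} = {C, H, J, S, U}.
MB(K) = {C, E, H, J, N, S, U, V}.
Comparing with the claimed set, U is missing.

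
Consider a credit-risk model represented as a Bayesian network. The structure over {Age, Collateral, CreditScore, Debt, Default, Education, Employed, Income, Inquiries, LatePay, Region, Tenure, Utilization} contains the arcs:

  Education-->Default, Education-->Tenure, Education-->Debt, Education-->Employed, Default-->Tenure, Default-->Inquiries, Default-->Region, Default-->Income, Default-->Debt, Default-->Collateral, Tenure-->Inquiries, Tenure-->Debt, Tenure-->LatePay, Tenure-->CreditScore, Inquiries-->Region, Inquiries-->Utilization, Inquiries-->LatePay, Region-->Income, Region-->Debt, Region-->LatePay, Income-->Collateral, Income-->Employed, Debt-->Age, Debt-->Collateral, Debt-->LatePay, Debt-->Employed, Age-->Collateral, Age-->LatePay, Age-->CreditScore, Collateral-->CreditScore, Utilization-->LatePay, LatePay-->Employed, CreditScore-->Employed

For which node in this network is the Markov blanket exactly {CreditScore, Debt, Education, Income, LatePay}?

The target node must have every member of {CreditScore, Debt, Education, Income, LatePay} as a parent, child, or co-parent, and no others.
Parents of Employed: CreditScore, Debt, Education, Income, LatePay; children: none; co-parents: none.
These exactly cover the given set, so the node is Employed.

Employed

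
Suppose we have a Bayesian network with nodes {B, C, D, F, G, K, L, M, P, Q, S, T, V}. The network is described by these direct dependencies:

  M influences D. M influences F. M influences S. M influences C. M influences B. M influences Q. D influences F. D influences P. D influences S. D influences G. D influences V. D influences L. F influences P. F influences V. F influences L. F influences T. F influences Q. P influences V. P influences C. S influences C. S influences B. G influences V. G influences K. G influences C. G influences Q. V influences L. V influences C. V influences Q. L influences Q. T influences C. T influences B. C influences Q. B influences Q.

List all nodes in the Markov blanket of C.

The Markov blanket of a node is its parents, its children, and the other parents of its children.
C's children: Q.
C has parents G, M, P, S, T, V.
For each child, the remaining parents (spouses of C):
  Q's other parents are B, F, G, L, M, V.
So the Markov blanket of C is {B, F, G, L, M, P, Q, S, T, V}.

{B, F, G, L, M, P, Q, S, T, V}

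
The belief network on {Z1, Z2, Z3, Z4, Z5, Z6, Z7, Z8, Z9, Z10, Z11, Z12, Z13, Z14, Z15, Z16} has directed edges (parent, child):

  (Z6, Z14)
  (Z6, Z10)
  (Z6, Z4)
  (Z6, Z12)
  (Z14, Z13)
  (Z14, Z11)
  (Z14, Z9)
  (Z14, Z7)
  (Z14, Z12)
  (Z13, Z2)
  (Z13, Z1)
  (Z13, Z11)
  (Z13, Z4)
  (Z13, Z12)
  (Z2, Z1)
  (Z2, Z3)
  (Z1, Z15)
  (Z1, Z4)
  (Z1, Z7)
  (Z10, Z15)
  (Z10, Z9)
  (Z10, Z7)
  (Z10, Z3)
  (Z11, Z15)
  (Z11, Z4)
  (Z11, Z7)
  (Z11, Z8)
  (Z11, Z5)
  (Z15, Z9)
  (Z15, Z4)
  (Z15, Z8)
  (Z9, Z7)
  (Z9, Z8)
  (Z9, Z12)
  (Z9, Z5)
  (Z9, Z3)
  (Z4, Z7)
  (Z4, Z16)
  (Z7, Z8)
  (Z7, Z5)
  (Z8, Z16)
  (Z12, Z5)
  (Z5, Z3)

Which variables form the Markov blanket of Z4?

Recall MB(v) = parents ∪ children ∪ spouses, where spouses are the other parents of v's children.
Z4 has children Z7, Z16.
Parents of Z4: Z1, Z6, Z11, Z13, Z15.
Other parents of Z4's children:
  Z7: Z1, Z9, Z10, Z11, Z14
  Z16: Z8
MB(Z4) = {Z1, Z6, Z7, Z8, Z9, Z10, Z11, Z13, Z14, Z15, Z16}.

{Z1, Z6, Z7, Z8, Z9, Z10, Z11, Z13, Z14, Z15, Z16}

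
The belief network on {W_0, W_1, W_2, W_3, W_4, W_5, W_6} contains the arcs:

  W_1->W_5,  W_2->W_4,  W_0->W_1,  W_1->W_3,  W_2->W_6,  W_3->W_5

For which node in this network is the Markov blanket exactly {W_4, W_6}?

W_2

The target node must have every member of {W_4, W_6} as a parent, child, or co-parent, and no others.
Parents of W_2: none; children: W_4, W_6; co-parents: none.
These exactly cover the given set, so the node is W_2.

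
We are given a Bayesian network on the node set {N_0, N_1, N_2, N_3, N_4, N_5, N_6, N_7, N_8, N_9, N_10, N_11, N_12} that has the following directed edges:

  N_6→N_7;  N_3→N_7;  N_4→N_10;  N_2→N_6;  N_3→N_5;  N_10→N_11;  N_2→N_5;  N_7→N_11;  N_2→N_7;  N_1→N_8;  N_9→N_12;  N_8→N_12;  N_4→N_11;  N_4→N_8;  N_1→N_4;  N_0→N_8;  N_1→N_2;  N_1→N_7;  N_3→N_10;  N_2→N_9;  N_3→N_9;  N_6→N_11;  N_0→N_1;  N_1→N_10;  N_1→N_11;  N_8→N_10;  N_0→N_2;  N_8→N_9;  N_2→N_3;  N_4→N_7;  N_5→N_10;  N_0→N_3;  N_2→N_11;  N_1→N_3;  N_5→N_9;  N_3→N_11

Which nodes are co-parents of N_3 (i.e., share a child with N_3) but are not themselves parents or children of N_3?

{N_4, N_6, N_8}

Children of N_3: N_5, N_7, N_9, N_10, N_11.
  N_5: N_2
  N_7: N_1, N_2, N_4, N_6
  N_9: N_2, N_5, N_8
  N_10: N_1, N_4, N_5, N_8
  N_11: N_1, N_2, N_4, N_6, N_7, N_10
Excluding nodes already adjacent to N_3 (N_0, N_1, N_2, N_5, N_7, N_9, N_10, N_11), the co-parent-only contribution is {N_4, N_6, N_8}.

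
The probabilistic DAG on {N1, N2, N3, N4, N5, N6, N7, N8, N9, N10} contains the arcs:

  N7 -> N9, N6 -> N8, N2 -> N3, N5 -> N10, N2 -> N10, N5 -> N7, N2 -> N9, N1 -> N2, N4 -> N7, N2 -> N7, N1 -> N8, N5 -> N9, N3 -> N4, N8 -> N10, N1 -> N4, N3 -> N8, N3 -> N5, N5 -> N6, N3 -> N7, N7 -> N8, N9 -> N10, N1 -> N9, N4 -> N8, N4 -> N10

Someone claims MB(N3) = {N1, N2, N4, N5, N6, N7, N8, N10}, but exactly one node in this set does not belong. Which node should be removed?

A node's Markov blanket = Pa ∪ Ch ∪ (parents of Ch other than the node itself).
N3 has parent N2.
N3 has children N4, N5, N7, N8.
Other parents of N3's children:
  parents(N4) \ {N3} = {N1}.
  N5: no additional parents.
  N7 also has parents N2, N4, N5.
  parents(N8) \ {N3} = {N1, N4, N6, N7}.
MB(N3) = {N1, N2, N4, N5, N6, N7, N8}.
N10 is neither a parent, child, nor co-parent of N3, so it does not belong.

N10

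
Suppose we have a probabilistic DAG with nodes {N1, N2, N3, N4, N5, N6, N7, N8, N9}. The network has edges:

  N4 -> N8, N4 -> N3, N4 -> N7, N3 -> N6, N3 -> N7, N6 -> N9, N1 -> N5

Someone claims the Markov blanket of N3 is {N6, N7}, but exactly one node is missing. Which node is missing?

N4

N3's parents: N4.
Ch(N3) = {N6, N7}.
Parents of each child, excluding N3:
  N6 has no other parent.
  parents(N7) \ {N3} = {N4}.
MB(N3) = {N4, N6, N7}.
Comparing with the claimed set, N4 is missing.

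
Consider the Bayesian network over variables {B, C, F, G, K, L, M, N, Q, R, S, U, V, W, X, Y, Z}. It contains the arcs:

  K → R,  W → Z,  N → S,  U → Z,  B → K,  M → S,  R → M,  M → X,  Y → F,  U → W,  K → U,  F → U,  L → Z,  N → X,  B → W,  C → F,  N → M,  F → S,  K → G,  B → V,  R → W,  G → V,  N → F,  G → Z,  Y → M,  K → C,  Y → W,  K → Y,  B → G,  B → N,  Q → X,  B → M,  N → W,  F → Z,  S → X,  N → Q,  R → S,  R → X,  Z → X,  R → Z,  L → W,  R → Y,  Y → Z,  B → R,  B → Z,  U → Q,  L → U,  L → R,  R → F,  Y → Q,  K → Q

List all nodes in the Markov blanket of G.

{B, F, K, L, R, U, V, W, Y, Z}

The Markov blanket of a node is its parents, its children, and the other parents of its children.
Children of G: V, Z.
G has parents B, K.
For each child, the remaining parents (spouses of G):
  V: B
  Z: B, F, L, R, U, W, Y
Union: {B, K} ∪ {V, Z} ∪ {B, F, L, R, U, W, Y} = {B, F, K, L, R, U, V, W, Y, Z}.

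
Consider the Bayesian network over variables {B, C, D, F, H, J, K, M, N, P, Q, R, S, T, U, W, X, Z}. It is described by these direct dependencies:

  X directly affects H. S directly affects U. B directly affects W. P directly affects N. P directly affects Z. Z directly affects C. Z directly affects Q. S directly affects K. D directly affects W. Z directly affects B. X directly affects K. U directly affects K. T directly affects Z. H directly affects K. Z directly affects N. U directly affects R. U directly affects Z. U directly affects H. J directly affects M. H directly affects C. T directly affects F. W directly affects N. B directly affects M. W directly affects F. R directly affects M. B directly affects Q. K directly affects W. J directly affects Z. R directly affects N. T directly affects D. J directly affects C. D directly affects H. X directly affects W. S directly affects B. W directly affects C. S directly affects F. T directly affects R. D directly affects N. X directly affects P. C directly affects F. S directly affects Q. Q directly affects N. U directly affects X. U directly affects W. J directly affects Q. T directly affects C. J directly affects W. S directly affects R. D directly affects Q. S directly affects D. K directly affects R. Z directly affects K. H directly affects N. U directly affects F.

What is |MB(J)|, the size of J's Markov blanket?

Parents of J: none.
Children of J: C, M, Q, W, Z.
Co-parents of J (other parents of its children):
  parents(Z) \ {J} = {P, T, U}.
  Q also has parents B, D, S, Z.
  W also has parents B, D, K, U, X.
  C's other parents are H, T, W, Z.
  M also has parents B, R.
MB(J) = {B, C, D, H, K, M, P, Q, R, S, T, U, W, X, Z}, which has 15 nodes.

15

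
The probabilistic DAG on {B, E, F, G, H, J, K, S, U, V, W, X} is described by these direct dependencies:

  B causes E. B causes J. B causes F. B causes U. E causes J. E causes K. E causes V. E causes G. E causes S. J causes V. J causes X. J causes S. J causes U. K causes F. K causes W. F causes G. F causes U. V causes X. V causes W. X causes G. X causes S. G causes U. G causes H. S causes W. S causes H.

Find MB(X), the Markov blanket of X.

A node's Markov blanket = Pa ∪ Ch ∪ (parents of Ch other than the node itself).
X has parents J, V.
X has children G, S.
For each child, the remaining parents (spouses of X):
  parents(G) \ {X} = {E, F}.
  S's other parents are E, J.
So the Markov blanket of X is {E, F, G, J, S, V}.

{E, F, G, J, S, V}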